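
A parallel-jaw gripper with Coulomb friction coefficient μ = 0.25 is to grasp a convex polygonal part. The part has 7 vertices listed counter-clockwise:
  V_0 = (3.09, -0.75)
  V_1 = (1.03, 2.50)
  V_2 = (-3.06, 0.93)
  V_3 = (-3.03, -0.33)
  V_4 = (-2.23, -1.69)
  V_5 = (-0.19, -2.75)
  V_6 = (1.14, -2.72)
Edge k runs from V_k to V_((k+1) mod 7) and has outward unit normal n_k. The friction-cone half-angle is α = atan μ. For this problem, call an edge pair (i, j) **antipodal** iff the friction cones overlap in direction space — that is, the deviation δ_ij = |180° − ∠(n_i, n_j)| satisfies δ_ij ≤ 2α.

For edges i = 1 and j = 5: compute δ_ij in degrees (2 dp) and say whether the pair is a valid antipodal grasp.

δ = 19.71°, valid

α = atan 0.25 = 14.04°;  2α = 28.07°
edge 1: e_1 = (-4.09, -1.57);  n_1 = (-0.3584, +0.9336)
edge 5: e_5 = (+1.33, +0.03);  n_5 = (+0.0226, -0.9997)
∠(n_1, n_5) = 160.29°
δ = |180° − 160.29°| = 19.71°
19.71° ≤ 2α = 28.07°  →  valid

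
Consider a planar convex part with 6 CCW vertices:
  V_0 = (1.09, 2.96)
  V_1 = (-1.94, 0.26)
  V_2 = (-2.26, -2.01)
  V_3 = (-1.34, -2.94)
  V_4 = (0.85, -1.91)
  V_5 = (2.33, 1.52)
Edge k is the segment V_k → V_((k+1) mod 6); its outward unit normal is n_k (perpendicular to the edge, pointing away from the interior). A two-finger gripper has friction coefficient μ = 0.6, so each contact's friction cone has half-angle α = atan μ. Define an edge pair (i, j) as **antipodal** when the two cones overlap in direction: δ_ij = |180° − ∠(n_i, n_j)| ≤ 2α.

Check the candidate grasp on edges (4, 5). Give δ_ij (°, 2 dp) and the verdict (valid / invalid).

δ = 115.93°, invalid

α = atan 0.6 = 30.96°;  2α = 61.93°
edge 4: e_4 = (+1.48, +3.43);  n_4 = (+0.9182, -0.3962)
edge 5: e_5 = (-1.24, +1.44);  n_5 = (+0.7578, +0.6525)
∠(n_4, n_5) = 64.07°
δ = |180° − 64.07°| = 115.93°
115.93° > 2α = 61.93°  →  invalid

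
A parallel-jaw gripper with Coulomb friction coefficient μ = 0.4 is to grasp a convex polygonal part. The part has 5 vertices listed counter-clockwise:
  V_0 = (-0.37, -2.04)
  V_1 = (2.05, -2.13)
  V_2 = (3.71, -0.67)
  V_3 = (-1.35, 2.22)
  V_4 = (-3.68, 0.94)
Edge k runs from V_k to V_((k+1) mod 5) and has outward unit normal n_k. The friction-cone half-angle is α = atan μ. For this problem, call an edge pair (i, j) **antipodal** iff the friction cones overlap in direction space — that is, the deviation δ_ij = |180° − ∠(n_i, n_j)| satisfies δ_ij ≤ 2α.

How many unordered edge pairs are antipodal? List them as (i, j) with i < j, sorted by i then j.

count = 4; pairs: (0,2), (0,3), (1,3), (2,4)

α = atan 0.4 = 21.80°;  2α = 43.60°
n_0 = (-0.0372, -0.9993)
n_1 = (+0.6604, -0.7509)
n_2 = (+0.4960, +0.8683)
n_3 = (-0.4815, +0.8765)
n_4 = (-0.6691, -0.7432)
  (0,1): δ = 136.54°  ·
  (0,2): δ = 27.60°  ✓
  (0,3): δ = 30.91°  ✓
  (0,4): δ = 140.13°  ·
  (1,2): δ = 71.06°  ·
  (1,3): δ = 12.55°  ✓
  (1,4): δ = 96.67°  ·
  (2,3): δ = 121.48°  ·
  (2,4): δ = 12.26°  ✓
  (3,4): δ = 70.78°  ·
antipodal pairs: 4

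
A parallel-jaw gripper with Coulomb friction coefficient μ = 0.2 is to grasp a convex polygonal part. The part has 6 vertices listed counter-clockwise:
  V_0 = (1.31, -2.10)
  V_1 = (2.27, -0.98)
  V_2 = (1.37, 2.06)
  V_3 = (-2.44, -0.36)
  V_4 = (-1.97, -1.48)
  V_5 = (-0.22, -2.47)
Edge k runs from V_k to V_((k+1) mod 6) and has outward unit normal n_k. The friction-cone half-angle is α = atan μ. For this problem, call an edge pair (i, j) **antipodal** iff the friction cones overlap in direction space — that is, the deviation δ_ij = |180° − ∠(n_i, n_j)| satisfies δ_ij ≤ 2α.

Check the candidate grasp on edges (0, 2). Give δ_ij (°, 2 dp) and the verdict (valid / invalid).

δ = 16.98°, valid

α = atan 0.2 = 11.31°;  2α = 22.62°
edge 0: e_0 = (+0.96, +1.12);  n_0 = (+0.7593, -0.6508)
edge 2: e_2 = (-3.81, -2.42);  n_2 = (-0.5362, +0.8441)
∠(n_0, n_2) = 163.02°
δ = |180° − 163.02°| = 16.98°
16.98° ≤ 2α = 22.62°  →  valid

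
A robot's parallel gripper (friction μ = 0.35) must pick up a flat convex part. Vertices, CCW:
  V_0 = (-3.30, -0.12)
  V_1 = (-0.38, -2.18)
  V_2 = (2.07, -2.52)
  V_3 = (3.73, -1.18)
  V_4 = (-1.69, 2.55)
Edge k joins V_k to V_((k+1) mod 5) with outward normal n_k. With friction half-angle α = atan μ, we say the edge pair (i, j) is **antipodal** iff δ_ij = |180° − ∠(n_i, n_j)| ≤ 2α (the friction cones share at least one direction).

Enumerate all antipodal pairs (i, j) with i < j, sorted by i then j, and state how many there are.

α = atan 0.35 = 19.29°;  2α = 38.58°
n_0 = (-0.5765, -0.8171)
n_1 = (-0.1375, -0.9905)
n_2 = (+0.6281, -0.7781)
n_3 = (+0.5669, +0.8238)
n_4 = (-0.8564, +0.5164)
  (0,1): δ = 152.70°  ·
  (0,2): δ = 105.89°  ·
  (0,3): δ = 0.67°  ✓
  (0,4): δ = 94.11°  ·
  (1,2): δ = 133.19°  ·
  (1,3): δ = 26.63°  ✓
  (1,4): δ = 66.81°  ·
  (2,3): δ = 73.45°  ·
  (2,4): δ = 20.00°  ✓
  (3,4): δ = 86.55°  ·
antipodal pairs: 3

count = 3; pairs: (0,3), (1,3), (2,4)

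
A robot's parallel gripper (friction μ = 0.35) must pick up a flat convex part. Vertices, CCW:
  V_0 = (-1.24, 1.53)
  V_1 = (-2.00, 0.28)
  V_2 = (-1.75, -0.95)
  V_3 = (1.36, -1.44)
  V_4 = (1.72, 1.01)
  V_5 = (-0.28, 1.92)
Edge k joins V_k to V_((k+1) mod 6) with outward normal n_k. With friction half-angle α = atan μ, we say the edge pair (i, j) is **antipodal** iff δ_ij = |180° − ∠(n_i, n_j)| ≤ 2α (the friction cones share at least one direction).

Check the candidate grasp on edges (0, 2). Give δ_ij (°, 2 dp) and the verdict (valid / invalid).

δ = 67.65°, invalid

α = atan 0.35 = 19.29°;  2α = 38.58°
edge 0: e_0 = (-0.76, -1.25);  n_0 = (-0.8545, +0.5195)
edge 2: e_2 = (+3.11, -0.49);  n_2 = (-0.1556, -0.9878)
∠(n_0, n_2) = 112.35°
δ = |180° − 112.35°| = 67.65°
67.65° > 2α = 38.58°  →  invalid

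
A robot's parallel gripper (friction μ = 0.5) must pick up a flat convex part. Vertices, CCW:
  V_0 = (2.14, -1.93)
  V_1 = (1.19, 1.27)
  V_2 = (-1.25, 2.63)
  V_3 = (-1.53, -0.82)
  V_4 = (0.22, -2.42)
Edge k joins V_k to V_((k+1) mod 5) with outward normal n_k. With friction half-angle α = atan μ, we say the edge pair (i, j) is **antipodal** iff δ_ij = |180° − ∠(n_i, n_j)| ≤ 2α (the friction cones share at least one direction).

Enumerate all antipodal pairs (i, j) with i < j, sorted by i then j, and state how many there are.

α = atan 0.5 = 26.57°;  2α = 53.13°
n_0 = (+0.9586, +0.2846)
n_1 = (+0.4869, +0.8735)
n_2 = (-0.9967, +0.0809)
n_3 = (-0.6748, -0.7380)
n_4 = (+0.2473, -0.9689)
  (0,1): δ = 135.67°  ·
  (0,2): δ = 21.17°  ✓
  (0,3): δ = 31.03°  ✓
  (0,4): δ = 87.78°  ·
  (1,2): δ = 65.51°  ·
  (1,3): δ = 13.30°  ✓
  (1,4): δ = 43.45°  ✓
  (2,3): δ = 127.80°  ·
  (2,4): δ = 71.04°  ·
  (3,4): δ = 123.25°  ·
antipodal pairs: 4

count = 4; pairs: (0,2), (0,3), (1,3), (1,4)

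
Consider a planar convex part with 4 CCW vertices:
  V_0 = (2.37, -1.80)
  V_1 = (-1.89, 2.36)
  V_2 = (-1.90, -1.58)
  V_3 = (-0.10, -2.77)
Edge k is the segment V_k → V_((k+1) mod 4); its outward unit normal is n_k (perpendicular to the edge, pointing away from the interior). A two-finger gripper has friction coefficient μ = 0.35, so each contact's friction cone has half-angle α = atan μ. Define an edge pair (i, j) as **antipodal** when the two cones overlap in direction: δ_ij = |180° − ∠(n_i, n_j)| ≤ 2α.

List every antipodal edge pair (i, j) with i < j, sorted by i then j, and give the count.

count = 1; pairs: (0,2)

α = atan 0.35 = 19.29°;  2α = 38.58°
n_0 = (+0.6987, +0.7155)
n_1 = (-1.0000, +0.0025)
n_2 = (-0.5515, -0.8342)
n_3 = (+0.3655, -0.9308)
  (0,1): δ = 45.83°  ·
  (0,2): δ = 10.85°  ✓
  (0,3): δ = 65.76°  ·
  (1,2): δ = 123.32°  ·
  (1,3): δ = 68.41°  ·
  (2,3): δ = 125.09°  ·
antipodal pairs: 1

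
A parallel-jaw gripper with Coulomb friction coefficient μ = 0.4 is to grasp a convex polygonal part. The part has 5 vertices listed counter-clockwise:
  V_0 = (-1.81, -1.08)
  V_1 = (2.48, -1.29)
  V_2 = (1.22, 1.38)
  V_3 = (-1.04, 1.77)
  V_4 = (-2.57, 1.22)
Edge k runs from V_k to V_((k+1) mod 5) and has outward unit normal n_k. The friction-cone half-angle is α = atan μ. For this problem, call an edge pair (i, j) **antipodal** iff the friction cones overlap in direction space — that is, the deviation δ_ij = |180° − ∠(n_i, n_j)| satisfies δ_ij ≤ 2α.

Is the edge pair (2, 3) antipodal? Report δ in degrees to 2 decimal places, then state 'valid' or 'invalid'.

δ = 150.44°, invalid

α = atan 0.4 = 21.80°;  2α = 43.60°
edge 2: e_2 = (-2.26, +0.39);  n_2 = (+0.1701, +0.9854)
edge 3: e_3 = (-1.53, -0.55);  n_3 = (-0.3383, +0.9410)
∠(n_2, n_3) = 29.56°
δ = |180° − 29.56°| = 150.44°
150.44° > 2α = 43.60°  →  invalid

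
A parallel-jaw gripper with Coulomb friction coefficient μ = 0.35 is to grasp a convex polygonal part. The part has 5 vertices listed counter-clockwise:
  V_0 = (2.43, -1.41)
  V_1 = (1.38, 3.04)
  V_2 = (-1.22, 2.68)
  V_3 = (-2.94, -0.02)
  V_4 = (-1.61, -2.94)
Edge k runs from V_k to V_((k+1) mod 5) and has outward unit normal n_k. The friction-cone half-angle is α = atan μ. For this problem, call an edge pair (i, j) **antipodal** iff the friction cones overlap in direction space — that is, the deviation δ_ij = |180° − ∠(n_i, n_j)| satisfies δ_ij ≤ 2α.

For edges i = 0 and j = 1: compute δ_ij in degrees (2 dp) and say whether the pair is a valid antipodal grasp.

δ = 95.39°, invalid

α = atan 0.35 = 19.29°;  2α = 38.58°
edge 0: e_0 = (-1.05, +4.45);  n_0 = (+0.9733, +0.2296)
edge 1: e_1 = (-2.60, -0.36);  n_1 = (-0.1372, +0.9905)
∠(n_0, n_1) = 84.61°
δ = |180° − 84.61°| = 95.39°
95.39° > 2α = 38.58°  →  invalid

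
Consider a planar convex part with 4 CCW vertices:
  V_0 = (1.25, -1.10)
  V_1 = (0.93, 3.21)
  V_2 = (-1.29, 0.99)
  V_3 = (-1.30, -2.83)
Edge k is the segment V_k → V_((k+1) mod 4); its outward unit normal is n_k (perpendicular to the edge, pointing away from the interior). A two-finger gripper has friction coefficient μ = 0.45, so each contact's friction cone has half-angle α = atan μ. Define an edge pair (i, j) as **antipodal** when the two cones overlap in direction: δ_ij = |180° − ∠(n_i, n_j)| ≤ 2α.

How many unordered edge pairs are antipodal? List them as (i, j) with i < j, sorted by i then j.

count = 2; pairs: (0,2), (1,3)

α = atan 0.45 = 24.23°;  2α = 48.46°
n_0 = (+0.9973, +0.0740)
n_1 = (-0.7071, +0.7071)
n_2 = (-1.0000, +0.0026)
n_3 = (+0.5614, -0.8275)
  (0,1): δ = 49.25°  ·
  (0,2): δ = 4.40°  ✓
  (0,3): δ = 119.91°  ·
  (1,2): δ = 135.15°  ·
  (1,3): δ = 10.85°  ✓
  (2,3): δ = 55.70°  ·
antipodal pairs: 2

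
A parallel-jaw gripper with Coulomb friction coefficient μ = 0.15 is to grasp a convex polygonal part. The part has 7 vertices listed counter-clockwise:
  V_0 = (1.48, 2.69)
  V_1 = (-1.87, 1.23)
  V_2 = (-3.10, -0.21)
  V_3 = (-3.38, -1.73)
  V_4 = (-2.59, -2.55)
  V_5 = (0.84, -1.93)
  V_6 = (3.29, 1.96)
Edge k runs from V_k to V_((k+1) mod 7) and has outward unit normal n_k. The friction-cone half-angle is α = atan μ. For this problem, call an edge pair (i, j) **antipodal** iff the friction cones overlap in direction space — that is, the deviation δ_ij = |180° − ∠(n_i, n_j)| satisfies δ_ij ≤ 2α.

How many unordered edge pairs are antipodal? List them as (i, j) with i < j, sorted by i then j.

α = atan 0.15 = 8.53°;  2α = 17.06°
n_0 = (-0.3995, +0.9167)
n_1 = (-0.7604, +0.6495)
n_2 = (-0.9835, +0.1812)
n_3 = (-0.7202, -0.6938)
n_4 = (+0.1779, -0.9841)
n_5 = (+0.8462, -0.5329)
n_6 = (+0.3740, +0.9274)
  (0,1): δ = 154.05°  ·
  (0,2): δ = 123.99°  ·
  (0,3): δ = 69.62°  ·
  (0,4): δ = 13.30°  ✓
  (0,5): δ = 34.25°  ·
  (0,6): δ = 134.49°  ·
  (1,2): δ = 149.93°  ·
  (1,3): δ = 95.56°  ·
  (1,4): δ = 39.25°  ·
  (1,5): δ = 8.30°  ✓
  (1,6): δ = 108.54°  ·
  (2,3): δ = 125.63°  ·
  (2,4): δ = 69.32°  ·
  (2,5): δ = 21.77°  ·
  (2,6): δ = 78.47°  ·
  (3,4): δ = 123.69°  ·
  (3,5): δ = 76.14°  ·
  (3,6): δ = 24.10°  ·
  (4,5): δ = 132.45°  ·
  (4,6): δ = 32.21°  ·
  (5,6): δ = 79.76°  ·
antipodal pairs: 2

count = 2; pairs: (0,4), (1,5)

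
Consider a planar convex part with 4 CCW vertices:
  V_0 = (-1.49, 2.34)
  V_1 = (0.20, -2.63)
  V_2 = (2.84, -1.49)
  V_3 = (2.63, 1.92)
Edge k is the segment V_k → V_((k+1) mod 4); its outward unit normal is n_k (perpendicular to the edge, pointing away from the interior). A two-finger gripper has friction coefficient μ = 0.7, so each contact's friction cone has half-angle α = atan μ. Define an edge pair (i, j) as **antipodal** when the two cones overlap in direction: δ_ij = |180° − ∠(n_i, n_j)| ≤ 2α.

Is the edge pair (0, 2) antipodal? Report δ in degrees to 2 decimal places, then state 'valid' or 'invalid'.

α = atan 0.7 = 34.99°;  2α = 69.98°
edge 0: e_0 = (+1.69, -4.97);  n_0 = (-0.9468, -0.3219)
edge 2: e_2 = (-0.21, +3.41);  n_2 = (+0.9981, +0.0615)
∠(n_0, n_2) = 164.74°
δ = |180° − 164.74°| = 15.26°
15.26° ≤ 2α = 69.98°  →  valid

δ = 15.26°, valid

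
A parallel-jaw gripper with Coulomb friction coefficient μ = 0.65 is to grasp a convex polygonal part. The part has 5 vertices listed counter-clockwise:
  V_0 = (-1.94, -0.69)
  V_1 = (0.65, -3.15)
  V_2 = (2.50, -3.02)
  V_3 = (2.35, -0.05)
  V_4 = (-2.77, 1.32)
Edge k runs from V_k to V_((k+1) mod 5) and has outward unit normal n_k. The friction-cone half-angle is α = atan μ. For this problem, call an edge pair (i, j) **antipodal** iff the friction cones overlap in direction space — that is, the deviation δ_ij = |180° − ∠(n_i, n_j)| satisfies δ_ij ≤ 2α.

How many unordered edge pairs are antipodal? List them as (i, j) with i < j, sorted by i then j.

α = atan 0.65 = 33.02°;  2α = 66.05°
n_0 = (-0.6887, -0.7251)
n_1 = (+0.0701, -0.9975)
n_2 = (+0.9987, +0.0504)
n_3 = (+0.2585, +0.9660)
n_4 = (-0.9243, -0.3817)
  (0,1): δ = 132.46°  ·
  (0,2): δ = 43.58°  ✓
  (0,3): δ = 28.55°  ✓
  (0,4): δ = 155.96°  ·
  (1,2): δ = 91.13°  ·
  (1,3): δ = 19.00°  ✓
  (1,4): δ = 108.42°  ·
  (2,3): δ = 107.87°  ·
  (2,4): δ = 19.55°  ✓
  (3,4): δ = 52.58°  ✓
antipodal pairs: 5

count = 5; pairs: (0,2), (0,3), (1,3), (2,4), (3,4)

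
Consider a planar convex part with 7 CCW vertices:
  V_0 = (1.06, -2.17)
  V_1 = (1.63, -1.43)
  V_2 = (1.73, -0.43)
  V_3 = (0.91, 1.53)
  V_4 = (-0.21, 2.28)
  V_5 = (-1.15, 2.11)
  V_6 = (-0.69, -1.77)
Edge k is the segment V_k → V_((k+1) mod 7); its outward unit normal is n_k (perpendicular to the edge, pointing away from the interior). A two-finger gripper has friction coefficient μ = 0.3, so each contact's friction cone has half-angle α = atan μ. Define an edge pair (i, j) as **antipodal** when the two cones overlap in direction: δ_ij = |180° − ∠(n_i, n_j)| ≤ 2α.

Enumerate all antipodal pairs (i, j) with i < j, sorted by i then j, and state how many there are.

α = atan 0.3 = 16.70°;  2α = 33.40°
n_0 = (+0.7922, -0.6102)
n_1 = (+0.9950, -0.0995)
n_2 = (+0.9225, +0.3860)
n_3 = (+0.5564, +0.8309)
n_4 = (-0.1780, +0.9840)
n_5 = (-0.9930, -0.1177)
n_6 = (-0.2228, -0.9749)
  (0,1): δ = 148.10°  ·
  (0,2): δ = 119.69°  ·
  (0,3): δ = 86.20°  ·
  (0,4): δ = 42.14°  ·
  (0,5): δ = 44.37°  ·
  (0,6): δ = 114.73°  ·
  (1,2): δ = 151.59°  ·
  (1,3): δ = 118.10°  ·
  (1,4): δ = 74.04°  ·
  (1,5): δ = 12.47°  ✓
  (1,6): δ = 82.84°  ·
  (2,3): δ = 146.51°  ·
  (2,4): δ = 102.45°  ·
  (2,5): δ = 15.94°  ✓
  (2,6): δ = 54.42°  ·
  (3,4): δ = 135.94°  ·
  (3,5): δ = 49.43°  ·
  (3,6): δ = 20.93°  ✓
  (4,5): δ = 93.49°  ·
  (4,6): δ = 23.13°  ✓
  (5,6): δ = 109.64°  ·
antipodal pairs: 4

count = 4; pairs: (1,5), (2,5), (3,6), (4,6)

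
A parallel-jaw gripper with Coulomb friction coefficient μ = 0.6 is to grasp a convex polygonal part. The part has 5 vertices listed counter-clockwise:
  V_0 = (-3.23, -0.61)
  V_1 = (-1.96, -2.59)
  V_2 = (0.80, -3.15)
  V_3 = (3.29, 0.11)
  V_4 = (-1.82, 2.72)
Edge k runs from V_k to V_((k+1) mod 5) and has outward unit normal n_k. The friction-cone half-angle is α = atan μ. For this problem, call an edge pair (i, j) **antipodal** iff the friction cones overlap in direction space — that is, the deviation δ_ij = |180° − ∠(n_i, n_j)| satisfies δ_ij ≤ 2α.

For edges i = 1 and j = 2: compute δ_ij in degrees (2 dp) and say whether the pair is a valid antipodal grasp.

δ = 115.90°, invalid

α = atan 0.6 = 30.96°;  2α = 61.93°
edge 1: e_1 = (+2.76, -0.56);  n_1 = (-0.1988, -0.9800)
edge 2: e_2 = (+2.49, +3.26);  n_2 = (+0.7947, -0.6070)
∠(n_1, n_2) = 64.10°
δ = |180° − 64.10°| = 115.90°
115.90° > 2α = 61.93°  →  invalid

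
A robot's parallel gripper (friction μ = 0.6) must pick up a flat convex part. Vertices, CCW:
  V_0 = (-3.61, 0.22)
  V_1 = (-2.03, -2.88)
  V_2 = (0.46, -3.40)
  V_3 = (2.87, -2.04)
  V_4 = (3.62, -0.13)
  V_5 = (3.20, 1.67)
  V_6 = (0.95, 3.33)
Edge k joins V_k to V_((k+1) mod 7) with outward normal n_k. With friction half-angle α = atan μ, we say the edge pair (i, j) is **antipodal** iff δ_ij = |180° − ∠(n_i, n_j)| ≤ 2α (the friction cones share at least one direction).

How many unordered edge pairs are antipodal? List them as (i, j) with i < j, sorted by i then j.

count = 7; pairs: (0,3), (0,4), (0,5), (1,5), (1,6), (2,6), (3,6)

α = atan 0.6 = 30.96°;  2α = 61.93°
n_0 = (-0.8910, -0.4541)
n_1 = (-0.2044, -0.9789)
n_2 = (+0.4915, -0.8709)
n_3 = (+0.9308, -0.3655)
n_4 = (+0.9738, +0.2272)
n_5 = (+0.5937, +0.8047)
n_6 = (-0.5634, +0.8262)
  (0,1): δ = 128.80°  ·
  (0,2): δ = 87.57°  ·
  (0,3): δ = 48.45°  ✓
  (0,4): δ = 13.87°  ✓
  (0,5): δ = 26.57°  ✓
  (0,6): δ = 97.29°  ·
  (1,2): δ = 138.77°  ·
  (1,3): δ = 99.64°  ·
  (1,4): δ = 65.07°  ·
  (1,5): δ = 24.62°  ✓
  (1,6): δ = 46.09°  ✓
  (2,3): δ = 140.88°  ·
  (2,4): δ = 106.30°  ·
  (2,5): δ = 65.86°  ·
  (2,6): δ = 4.86°  ✓
  (3,4): δ = 145.43°  ·
  (3,5): δ = 104.98°  ·
  (3,6): δ = 34.27°  ✓
  (4,5): δ = 139.55°  ·
  (4,6): δ = 68.84°  ·
  (5,6): δ = 109.29°  ·
antipodal pairs: 7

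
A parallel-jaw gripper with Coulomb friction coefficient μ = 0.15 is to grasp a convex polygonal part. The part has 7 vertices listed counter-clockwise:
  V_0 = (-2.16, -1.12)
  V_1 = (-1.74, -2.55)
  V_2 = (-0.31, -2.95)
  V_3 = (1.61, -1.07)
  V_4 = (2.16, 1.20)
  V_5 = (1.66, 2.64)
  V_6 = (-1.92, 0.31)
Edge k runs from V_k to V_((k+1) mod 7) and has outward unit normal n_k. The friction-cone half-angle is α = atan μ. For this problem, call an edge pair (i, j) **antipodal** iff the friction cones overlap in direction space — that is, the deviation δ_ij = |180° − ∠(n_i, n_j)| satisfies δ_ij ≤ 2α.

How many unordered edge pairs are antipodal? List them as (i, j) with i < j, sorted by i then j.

α = atan 0.15 = 8.53°;  2α = 17.06°
n_0 = (-0.9595, -0.2818)
n_1 = (-0.2694, -0.9630)
n_2 = (+0.6996, -0.7145)
n_3 = (+0.9719, -0.2355)
n_4 = (+0.9447, +0.3280)
n_5 = (-0.5455, +0.8381)
n_6 = (-0.9862, +0.1655)
  (0,1): δ = 122.00°  ·
  (0,2): δ = 61.97°  ·
  (0,3): δ = 29.99°  ·
  (0,4): δ = 2.78°  ✓
  (0,5): δ = 106.69°  ·
  (0,6): δ = 154.10°  ·
  (1,2): δ = 119.98°  ·
  (1,3): δ = 87.99°  ·
  (1,4): δ = 55.22°  ·
  (1,5): δ = 48.68°  ·
  (1,6): δ = 96.10°  ·
  (2,3): δ = 148.02°  ·
  (2,4): δ = 115.25°  ·
  (2,5): δ = 11.34°  ✓
  (2,6): δ = 36.08°  ·
  (3,4): δ = 147.23°  ·
  (3,5): δ = 43.32°  ·
  (3,6): δ = 4.09°  ✓
  (4,5): δ = 76.09°  ·
  (4,6): δ = 28.68°  ·
  (5,6): δ = 132.58°  ·
antipodal pairs: 3

count = 3; pairs: (0,4), (2,5), (3,6)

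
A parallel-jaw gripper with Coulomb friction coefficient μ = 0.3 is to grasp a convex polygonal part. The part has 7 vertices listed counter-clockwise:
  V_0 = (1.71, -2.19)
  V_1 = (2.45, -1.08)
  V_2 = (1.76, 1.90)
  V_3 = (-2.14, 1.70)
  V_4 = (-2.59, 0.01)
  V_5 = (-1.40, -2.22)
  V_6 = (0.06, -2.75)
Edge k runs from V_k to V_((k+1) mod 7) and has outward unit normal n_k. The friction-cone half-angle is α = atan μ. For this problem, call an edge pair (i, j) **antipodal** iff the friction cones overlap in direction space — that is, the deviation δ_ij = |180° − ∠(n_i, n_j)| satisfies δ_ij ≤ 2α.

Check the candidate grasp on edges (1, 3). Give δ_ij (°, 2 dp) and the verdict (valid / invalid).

α = atan 0.3 = 16.70°;  2α = 33.40°
edge 1: e_1 = (-0.69, +2.98);  n_1 = (+0.9742, +0.2256)
edge 3: e_3 = (-0.45, -1.69);  n_3 = (-0.9663, +0.2573)
∠(n_1, n_3) = 152.05°
δ = |180° − 152.05°| = 27.95°
27.95° ≤ 2α = 33.40°  →  valid

δ = 27.95°, valid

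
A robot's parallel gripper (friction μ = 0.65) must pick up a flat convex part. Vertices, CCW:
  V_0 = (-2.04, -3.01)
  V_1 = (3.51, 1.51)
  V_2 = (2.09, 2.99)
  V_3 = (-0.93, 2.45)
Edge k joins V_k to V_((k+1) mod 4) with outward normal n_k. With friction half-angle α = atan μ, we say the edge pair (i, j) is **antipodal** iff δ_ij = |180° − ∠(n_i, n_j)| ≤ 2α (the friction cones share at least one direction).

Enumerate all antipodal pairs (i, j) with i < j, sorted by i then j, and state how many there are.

count = 3; pairs: (0,2), (0,3), (1,3)

α = atan 0.65 = 33.02°;  2α = 66.05°
n_0 = (+0.6315, -0.7754)
n_1 = (+0.7216, +0.6923)
n_2 = (-0.1760, +0.9844)
n_3 = (-0.9800, +0.1992)
  (0,1): δ = 85.35°  ·
  (0,2): δ = 29.02°  ✓
  (0,3): δ = 39.35°  ✓
  (1,2): δ = 123.68°  ·
  (1,3): δ = 55.31°  ✓
  (2,3): δ = 111.63°  ·
antipodal pairs: 3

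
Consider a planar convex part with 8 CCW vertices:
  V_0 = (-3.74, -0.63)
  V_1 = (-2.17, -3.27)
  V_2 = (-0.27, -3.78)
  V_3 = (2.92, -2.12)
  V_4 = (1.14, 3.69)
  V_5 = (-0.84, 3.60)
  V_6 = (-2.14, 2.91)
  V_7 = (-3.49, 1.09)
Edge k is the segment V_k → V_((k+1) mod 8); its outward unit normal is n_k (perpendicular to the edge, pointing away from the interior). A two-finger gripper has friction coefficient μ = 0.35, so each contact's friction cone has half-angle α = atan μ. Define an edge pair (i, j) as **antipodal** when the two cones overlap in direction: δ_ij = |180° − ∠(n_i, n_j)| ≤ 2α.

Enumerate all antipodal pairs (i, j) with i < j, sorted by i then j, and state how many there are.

count = 6; pairs: (0,3), (1,4), (2,4), (2,5), (2,6), (3,7)

α = atan 0.35 = 19.29°;  2α = 38.58°
n_0 = (-0.8595, -0.5111)
n_1 = (-0.2592, -0.9658)
n_2 = (+0.4616, -0.8871)
n_3 = (+0.9561, +0.2929)
n_4 = (-0.0454, +0.9990)
n_5 = (-0.4688, +0.8833)
n_6 = (-0.8032, +0.5958)
n_7 = (-0.9896, +0.1438)
  (0,1): δ = 135.77°  ·
  (0,2): δ = 93.25°  ·
  (0,3): δ = 13.71°  ✓
  (0,4): δ = 61.86°  ·
  (0,5): δ = 87.22°  ·
  (0,6): δ = 112.69°  ·
  (0,7): δ = 140.99°  ·
  (1,2): δ = 137.48°  ·
  (1,3): δ = 57.94°  ·
  (1,4): δ = 17.63°  ✓
  (1,5): δ = 42.98°  ·
  (1,6): δ = 68.46°  ·
  (1,7): δ = 96.76°  ·
  (2,3): δ = 100.46°  ·
  (2,4): δ = 24.89°  ✓
  (2,5): δ = 0.47°  ✓
  (2,6): δ = 25.94°  ✓
  (2,7): δ = 54.24°  ·
  (3,4): δ = 104.43°  ·
  (3,5): δ = 79.08°  ·
  (3,6): δ = 53.60°  ·
  (3,7): δ = 25.30°  ✓
  (4,5): δ = 154.64°  ·
  (4,6): δ = 129.17°  ·
  (4,7): δ = 100.87°  ·
  (5,6): δ = 154.52°  ·
  (5,7): δ = 126.23°  ·
  (6,7): δ = 151.70°  ·
antipodal pairs: 6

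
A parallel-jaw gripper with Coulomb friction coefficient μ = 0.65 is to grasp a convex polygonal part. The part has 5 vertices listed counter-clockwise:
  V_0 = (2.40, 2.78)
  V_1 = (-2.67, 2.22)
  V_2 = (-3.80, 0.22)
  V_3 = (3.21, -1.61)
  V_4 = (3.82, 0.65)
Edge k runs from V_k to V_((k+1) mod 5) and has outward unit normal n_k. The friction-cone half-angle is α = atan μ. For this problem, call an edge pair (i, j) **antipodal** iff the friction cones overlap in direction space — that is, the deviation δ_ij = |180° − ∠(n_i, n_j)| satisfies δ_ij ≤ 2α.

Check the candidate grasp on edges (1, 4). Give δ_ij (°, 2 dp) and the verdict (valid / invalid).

δ = 63.16°, valid

α = atan 0.65 = 33.02°;  2α = 66.05°
edge 1: e_1 = (-1.13, -2.00);  n_1 = (-0.8706, +0.4919)
edge 4: e_4 = (-1.42, +2.13);  n_4 = (+0.8321, +0.5547)
∠(n_1, n_4) = 116.84°
δ = |180° − 116.84°| = 63.16°
63.16° ≤ 2α = 66.05°  →  valid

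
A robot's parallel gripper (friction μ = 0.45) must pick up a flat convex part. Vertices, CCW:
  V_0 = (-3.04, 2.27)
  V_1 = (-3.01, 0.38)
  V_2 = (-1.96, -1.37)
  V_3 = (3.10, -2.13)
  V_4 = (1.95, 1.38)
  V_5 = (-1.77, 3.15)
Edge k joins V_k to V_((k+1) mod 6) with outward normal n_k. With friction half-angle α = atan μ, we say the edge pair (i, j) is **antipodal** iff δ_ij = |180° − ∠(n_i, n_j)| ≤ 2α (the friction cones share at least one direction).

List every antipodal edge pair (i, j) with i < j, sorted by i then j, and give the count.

count = 5; pairs: (0,3), (1,3), (1,4), (2,4), (2,5)

α = atan 0.45 = 24.23°;  2α = 48.46°
n_0 = (-0.9999, -0.0159)
n_1 = (-0.8575, -0.5145)
n_2 = (-0.1485, -0.9889)
n_3 = (+0.9503, +0.3114)
n_4 = (+0.4297, +0.9030)
n_5 = (-0.5695, +0.8220)
  (0,1): δ = 149.95°  ·
  (0,2): δ = 99.45°  ·
  (0,3): δ = 17.23°  ✓
  (0,4): δ = 63.65°  ·
  (0,5): δ = 123.81°  ·
  (1,2): δ = 129.51°  ·
  (1,3): δ = 12.82°  ✓
  (1,4): δ = 33.59°  ✓
  (1,5): δ = 93.75°  ·
  (2,3): δ = 63.32°  ·
  (2,4): δ = 16.90°  ✓
  (2,5): δ = 43.26°  ✓
  (3,4): δ = 133.59°  ·
  (3,5): δ = 73.42°  ·
  (4,5): δ = 119.84°  ·
antipodal pairs: 5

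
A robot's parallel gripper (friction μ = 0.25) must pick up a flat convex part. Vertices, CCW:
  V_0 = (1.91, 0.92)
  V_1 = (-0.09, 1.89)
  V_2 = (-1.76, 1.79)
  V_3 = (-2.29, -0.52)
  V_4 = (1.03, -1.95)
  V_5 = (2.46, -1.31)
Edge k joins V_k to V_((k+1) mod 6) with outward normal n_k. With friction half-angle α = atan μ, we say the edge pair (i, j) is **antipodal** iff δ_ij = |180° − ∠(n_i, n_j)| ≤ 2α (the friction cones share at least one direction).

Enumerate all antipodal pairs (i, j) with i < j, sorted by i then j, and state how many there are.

count = 4; pairs: (0,3), (1,3), (1,4), (2,5)

α = atan 0.25 = 14.04°;  2α = 28.07°
n_0 = (+0.4364, +0.8998)
n_1 = (-0.0598, +0.9982)
n_2 = (-0.9747, +0.2236)
n_3 = (-0.3956, -0.9184)
n_4 = (+0.4085, -0.9128)
n_5 = (+0.9709, +0.2395)
  (0,1): δ = 150.70°  ·
  (0,2): δ = 77.05°  ·
  (0,3): δ = 2.57°  ✓
  (0,4): δ = 49.98°  ·
  (0,5): δ = 129.73°  ·
  (1,2): δ = 106.35°  ·
  (1,3): δ = 26.73°  ✓
  (1,4): δ = 20.68°  ✓
  (1,5): δ = 100.43°  ·
  (2,3): δ = 100.38°  ·
  (2,4): δ = 52.97°  ·
  (2,5): δ = 26.78°  ✓
  (3,4): δ = 132.59°  ·
  (3,5): δ = 52.84°  ·
  (4,5): δ = 100.26°  ·
antipodal pairs: 4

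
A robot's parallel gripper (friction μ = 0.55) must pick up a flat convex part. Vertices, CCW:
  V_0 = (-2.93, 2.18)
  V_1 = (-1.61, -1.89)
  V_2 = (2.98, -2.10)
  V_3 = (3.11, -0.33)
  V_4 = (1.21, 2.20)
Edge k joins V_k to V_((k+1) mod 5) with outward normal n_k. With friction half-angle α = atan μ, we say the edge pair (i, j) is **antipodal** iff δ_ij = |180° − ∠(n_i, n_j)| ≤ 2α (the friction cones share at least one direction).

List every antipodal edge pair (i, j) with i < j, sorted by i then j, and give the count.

α = atan 0.55 = 28.81°;  2α = 57.62°
n_0 = (-0.9512, -0.3085)
n_1 = (-0.0457, -0.9990)
n_2 = (+0.9973, -0.0732)
n_3 = (+0.7996, +0.6005)
n_4 = (-0.0048, +1.0000)
  (0,1): δ = 110.59°  ·
  (0,2): δ = 22.17°  ✓
  (0,3): δ = 18.94°  ✓
  (0,4): δ = 72.31°  ·
  (1,2): δ = 91.58°  ·
  (1,3): δ = 50.47°  ✓
  (1,4): δ = 2.90°  ✓
  (2,3): δ = 138.89°  ·
  (2,4): δ = 85.52°  ·
  (3,4): δ = 126.63°  ·
antipodal pairs: 4

count = 4; pairs: (0,2), (0,3), (1,3), (1,4)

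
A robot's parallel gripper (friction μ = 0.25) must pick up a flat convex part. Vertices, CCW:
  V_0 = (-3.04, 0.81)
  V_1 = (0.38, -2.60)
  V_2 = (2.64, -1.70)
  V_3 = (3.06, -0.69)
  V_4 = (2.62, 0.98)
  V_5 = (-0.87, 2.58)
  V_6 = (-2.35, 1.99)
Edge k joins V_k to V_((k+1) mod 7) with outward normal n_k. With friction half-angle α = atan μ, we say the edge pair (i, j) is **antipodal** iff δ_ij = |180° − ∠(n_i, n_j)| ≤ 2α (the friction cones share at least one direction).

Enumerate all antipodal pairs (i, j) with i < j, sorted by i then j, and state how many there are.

α = atan 0.25 = 14.04°;  2α = 28.07°
n_0 = (-0.7061, -0.7081)
n_1 = (+0.3700, -0.9290)
n_2 = (+0.9233, -0.3840)
n_3 = (+0.9670, +0.2548)
n_4 = (+0.4167, +0.9090)
n_5 = (-0.3703, +0.9289)
n_6 = (-0.8632, +0.5048)
  (0,1): δ = 113.37°  ·
  (0,2): δ = 67.66°  ·
  (0,3): δ = 30.32°  ·
  (0,4): δ = 20.29°  ✓
  (0,5): δ = 66.65°  ·
  (0,6): δ = 104.60°  ·
  (1,2): δ = 134.29°  ·
  (1,3): δ = 96.95°  ·
  (1,4): δ = 46.34°  ·
  (1,5): δ = 0.02°  ✓
  (1,6): δ = 37.97°  ·
  (2,3): δ = 142.66°  ·
  (2,4): δ = 92.05°  ·
  (2,5): δ = 45.69°  ·
  (2,6): δ = 7.74°  ✓
  (3,4): δ = 129.39°  ·
  (3,5): δ = 83.03°  ·
  (3,6): δ = 45.08°  ·
  (4,5): δ = 133.64°  ·
  (4,6): δ = 95.69°  ·
  (5,6): δ = 142.05°  ·
antipodal pairs: 3

count = 3; pairs: (0,4), (1,5), (2,6)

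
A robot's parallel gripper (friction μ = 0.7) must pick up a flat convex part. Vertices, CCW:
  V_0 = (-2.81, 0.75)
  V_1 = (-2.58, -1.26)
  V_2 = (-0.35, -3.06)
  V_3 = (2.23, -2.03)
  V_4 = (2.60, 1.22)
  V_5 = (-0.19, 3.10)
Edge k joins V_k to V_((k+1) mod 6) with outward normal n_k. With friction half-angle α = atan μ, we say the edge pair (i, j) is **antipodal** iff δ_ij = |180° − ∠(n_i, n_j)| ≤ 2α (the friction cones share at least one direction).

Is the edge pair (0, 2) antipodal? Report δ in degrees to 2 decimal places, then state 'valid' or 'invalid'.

α = atan 0.7 = 34.99°;  2α = 69.98°
edge 0: e_0 = (+0.23, -2.01);  n_0 = (-0.9935, -0.1137)
edge 2: e_2 = (+2.58, +1.03);  n_2 = (+0.3708, -0.9287)
∠(n_0, n_2) = 105.24°
δ = |180° − 105.24°| = 74.76°
74.76° > 2α = 69.98°  →  invalid

δ = 74.76°, invalid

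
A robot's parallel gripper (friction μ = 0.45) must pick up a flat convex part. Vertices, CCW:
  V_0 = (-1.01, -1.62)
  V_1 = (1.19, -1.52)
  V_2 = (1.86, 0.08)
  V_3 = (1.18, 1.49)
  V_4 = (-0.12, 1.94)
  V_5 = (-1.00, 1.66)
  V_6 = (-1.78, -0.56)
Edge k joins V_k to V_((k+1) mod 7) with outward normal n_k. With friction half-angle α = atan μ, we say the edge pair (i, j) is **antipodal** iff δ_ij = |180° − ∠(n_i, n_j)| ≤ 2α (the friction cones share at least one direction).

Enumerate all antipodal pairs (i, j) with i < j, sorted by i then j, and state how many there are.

count = 6; pairs: (0,3), (0,4), (1,5), (2,5), (2,6), (3,6)

α = atan 0.45 = 24.23°;  2α = 48.46°
n_0 = (+0.0454, -0.9990)
n_1 = (+0.9224, -0.3863)
n_2 = (+0.9007, +0.4344)
n_3 = (+0.3271, +0.9450)
n_4 = (-0.3032, +0.9529)
n_5 = (-0.9435, +0.3315)
n_6 = (-0.8091, -0.5877)
  (0,1): δ = 115.32°  ·
  (0,2): δ = 66.86°  ·
  (0,3): δ = 21.70°  ✓
  (0,4): δ = 15.05°  ✓
  (0,5): δ = 68.04°  ·
  (0,6): δ = 123.39°  ·
  (1,2): δ = 131.53°  ·
  (1,3): δ = 86.37°  ·
  (1,4): δ = 49.63°  ·
  (1,5): δ = 3.36°  ✓
  (1,6): δ = 58.72°  ·
  (2,3): δ = 134.84°  ·
  (2,4): δ = 98.10°  ·
  (2,5): δ = 45.11°  ✓
  (2,6): δ = 10.25°  ✓
  (3,4): δ = 143.26°  ·
  (3,5): δ = 90.27°  ·
  (3,6): δ = 34.91°  ✓
  (4,5): δ = 127.01°  ·
  (4,6): δ = 71.65°  ·
  (5,6): δ = 124.65°  ·
antipodal pairs: 6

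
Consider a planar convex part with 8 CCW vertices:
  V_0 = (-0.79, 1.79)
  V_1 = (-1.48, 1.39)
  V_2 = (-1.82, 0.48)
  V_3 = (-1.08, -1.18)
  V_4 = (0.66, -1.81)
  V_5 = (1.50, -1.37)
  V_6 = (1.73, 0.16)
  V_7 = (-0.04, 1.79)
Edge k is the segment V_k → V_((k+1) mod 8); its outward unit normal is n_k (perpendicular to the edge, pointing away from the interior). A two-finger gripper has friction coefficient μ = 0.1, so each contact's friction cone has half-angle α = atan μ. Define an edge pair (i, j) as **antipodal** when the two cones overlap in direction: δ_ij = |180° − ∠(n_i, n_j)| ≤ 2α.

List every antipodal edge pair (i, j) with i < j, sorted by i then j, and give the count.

α = atan 0.1 = 5.71°;  2α = 11.42°
n_0 = (-0.5015, +0.8651)
n_1 = (-0.9368, +0.3500)
n_2 = (-0.9134, -0.4072)
n_3 = (-0.3404, -0.9403)
n_4 = (+0.4640, -0.8858)
n_5 = (+0.9889, -0.1487)
n_6 = (+0.6774, +0.7356)
n_7 = (+0.0000, +1.0000)
  (0,1): δ = 140.59°  ·
  (0,2): δ = 96.07°  ·
  (0,3): δ = 50.01°  ·
  (0,4): δ = 2.46°  ✓
  (0,5): δ = 51.35°  ·
  (0,6): δ = 107.26°  ·
  (0,7): δ = 149.90°  ·
  (1,2): δ = 135.49°  ·
  (1,3): δ = 89.42°  ·
  (1,4): δ = 41.87°  ·
  (1,5): δ = 11.94°  ·
  (1,6): δ = 67.84°  ·
  (1,7): δ = 110.49°  ·
  (2,3): δ = 133.93°  ·
  (2,4): δ = 86.38°  ·
  (2,5): δ = 32.58°  ·
  (2,6): δ = 23.33°  ·
  (2,7): δ = 65.97°  ·
  (3,4): δ = 132.45°  ·
  (3,5): δ = 78.65°  ·
  (3,6): δ = 22.74°  ·
  (3,7): δ = 19.90°  ·
  (4,5): δ = 126.20°  ·
  (4,6): δ = 70.29°  ·
  (4,7): δ = 27.65°  ·
  (5,6): δ = 124.09°  ·
  (5,7): δ = 81.45°  ·
  (6,7): δ = 137.36°  ·
antipodal pairs: 1

count = 1; pairs: (0,4)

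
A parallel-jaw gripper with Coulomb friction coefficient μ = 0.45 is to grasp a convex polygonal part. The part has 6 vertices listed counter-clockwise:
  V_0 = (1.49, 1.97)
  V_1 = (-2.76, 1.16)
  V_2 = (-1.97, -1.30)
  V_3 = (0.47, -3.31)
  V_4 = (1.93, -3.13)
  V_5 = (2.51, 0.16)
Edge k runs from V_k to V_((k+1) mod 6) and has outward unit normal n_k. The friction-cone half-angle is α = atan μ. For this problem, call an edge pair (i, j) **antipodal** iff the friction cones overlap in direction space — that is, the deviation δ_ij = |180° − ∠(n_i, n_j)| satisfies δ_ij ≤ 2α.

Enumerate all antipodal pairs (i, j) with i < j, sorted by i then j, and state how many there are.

α = atan 0.45 = 24.23°;  2α = 48.46°
n_0 = (-0.1872, +0.9823)
n_1 = (-0.9521, -0.3058)
n_2 = (-0.6358, -0.7718)
n_3 = (+0.1224, -0.9925)
n_4 = (+0.9848, -0.1736)
n_5 = (+0.8712, +0.4909)
  (0,1): δ = 82.99°  ·
  (0,2): δ = 50.27°  ·
  (0,3): δ = 3.76°  ✓
  (0,4): δ = 69.21°  ·
  (0,5): δ = 108.61°  ·
  (1,2): δ = 147.28°  ·
  (1,3): δ = 100.78°  ·
  (1,4): δ = 27.80°  ✓
  (1,5): δ = 11.60°  ✓
  (2,3): δ = 133.49°  ·
  (2,4): δ = 60.52°  ·
  (2,5): δ = 21.12°  ✓
  (3,4): δ = 107.03°  ·
  (3,5): δ = 67.63°  ·
  (4,5): δ = 140.60°  ·
antipodal pairs: 4

count = 4; pairs: (0,3), (1,4), (1,5), (2,5)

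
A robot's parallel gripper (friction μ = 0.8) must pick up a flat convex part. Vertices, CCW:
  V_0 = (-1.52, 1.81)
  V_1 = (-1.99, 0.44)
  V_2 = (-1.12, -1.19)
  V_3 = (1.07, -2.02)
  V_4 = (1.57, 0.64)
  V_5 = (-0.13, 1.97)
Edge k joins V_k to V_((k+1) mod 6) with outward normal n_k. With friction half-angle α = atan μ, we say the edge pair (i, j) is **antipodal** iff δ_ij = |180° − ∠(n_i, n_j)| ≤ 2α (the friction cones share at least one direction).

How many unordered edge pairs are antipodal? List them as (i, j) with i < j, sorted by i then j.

count = 8; pairs: (0,3), (0,4), (1,3), (1,4), (1,5), (2,4), (2,5), (3,5)

α = atan 0.8 = 38.66°;  2α = 77.32°
n_0 = (-0.9459, +0.3245)
n_1 = (-0.8822, -0.4709)
n_2 = (-0.3544, -0.9351)
n_3 = (+0.9828, -0.1847)
n_4 = (+0.6162, +0.7876)
n_5 = (-0.1144, +0.9934)
  (0,1): δ = 132.97°  ·
  (0,2): δ = 91.82°  ·
  (0,3): δ = 8.29°  ✓
  (0,4): δ = 70.90°  ✓
  (0,5): δ = 115.50°  ·
  (1,2): δ = 138.85°  ·
  (1,3): δ = 38.74°  ✓
  (1,4): δ = 23.87°  ✓
  (1,5): δ = 68.48°  ✓
  (2,3): δ = 79.89°  ·
  (2,4): δ = 17.28°  ✓
  (2,5): δ = 27.32°  ✓
  (3,4): δ = 117.39°  ·
  (3,5): δ = 72.79°  ✓
  (4,5): δ = 135.40°  ·
antipodal pairs: 8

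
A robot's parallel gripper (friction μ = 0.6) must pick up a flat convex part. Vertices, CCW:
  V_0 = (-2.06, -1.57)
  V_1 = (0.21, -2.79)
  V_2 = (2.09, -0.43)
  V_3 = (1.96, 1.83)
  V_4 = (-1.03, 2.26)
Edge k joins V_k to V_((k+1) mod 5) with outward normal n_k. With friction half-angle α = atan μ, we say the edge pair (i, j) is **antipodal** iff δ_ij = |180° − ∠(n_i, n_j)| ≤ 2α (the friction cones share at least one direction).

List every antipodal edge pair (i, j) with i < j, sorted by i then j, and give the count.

α = atan 0.6 = 30.96°;  2α = 61.93°
n_0 = (-0.4734, -0.8808)
n_1 = (+0.7822, -0.6231)
n_2 = (+0.9983, +0.0574)
n_3 = (+0.1423, +0.9898)
n_4 = (-0.9657, +0.2597)
  (0,1): δ = 100.29°  ·
  (0,2): δ = 58.45°  ✓
  (0,3): δ = 20.07°  ✓
  (0,4): δ = 103.20°  ·
  (1,2): δ = 138.17°  ·
  (1,3): δ = 59.64°  ✓
  (1,4): δ = 23.49°  ✓
  (2,3): δ = 101.48°  ·
  (2,4): δ = 18.34°  ✓
  (3,4): δ = 96.87°  ·
antipodal pairs: 5

count = 5; pairs: (0,2), (0,3), (1,3), (1,4), (2,4)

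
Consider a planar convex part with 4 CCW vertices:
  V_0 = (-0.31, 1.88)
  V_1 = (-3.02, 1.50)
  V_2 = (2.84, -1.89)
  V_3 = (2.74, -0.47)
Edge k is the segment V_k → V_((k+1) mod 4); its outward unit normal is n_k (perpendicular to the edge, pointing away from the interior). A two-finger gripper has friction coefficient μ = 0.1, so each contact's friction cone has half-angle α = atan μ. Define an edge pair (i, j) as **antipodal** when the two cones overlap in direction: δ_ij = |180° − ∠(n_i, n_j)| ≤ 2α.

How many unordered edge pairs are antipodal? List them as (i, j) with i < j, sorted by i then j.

count = 1; pairs: (1,3)

α = atan 0.1 = 5.71°;  2α = 11.42°
n_0 = (-0.1389, +0.9903)
n_1 = (-0.5007, -0.8656)
n_2 = (+0.9975, +0.0702)
n_3 = (+0.6103, +0.7921)
  (0,1): δ = 38.03°  ·
  (0,2): δ = 86.05°  ·
  (0,3): δ = 134.40°  ·
  (1,2): δ = 55.92°  ·
  (1,3): δ = 7.56°  ✓
  (2,3): δ = 131.64°  ·
antipodal pairs: 1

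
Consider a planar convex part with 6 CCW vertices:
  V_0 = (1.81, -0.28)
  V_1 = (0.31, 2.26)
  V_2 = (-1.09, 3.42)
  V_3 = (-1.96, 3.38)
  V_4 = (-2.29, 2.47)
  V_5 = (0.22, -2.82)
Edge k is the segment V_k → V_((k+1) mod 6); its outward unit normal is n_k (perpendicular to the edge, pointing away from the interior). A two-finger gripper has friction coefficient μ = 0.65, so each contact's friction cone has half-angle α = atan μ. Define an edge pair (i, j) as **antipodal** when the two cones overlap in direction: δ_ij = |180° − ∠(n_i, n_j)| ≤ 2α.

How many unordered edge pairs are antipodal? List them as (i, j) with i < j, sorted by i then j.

count = 6; pairs: (0,3), (0,4), (1,4), (2,5), (3,5), (4,5)

α = atan 0.65 = 33.02°;  2α = 66.05°
n_0 = (+0.8611, +0.5085)
n_1 = (+0.6380, +0.7700)
n_2 = (-0.0459, +0.9989)
n_3 = (-0.9401, +0.3409)
n_4 = (-0.9035, -0.4287)
n_5 = (+0.8476, -0.5306)
  (0,1): δ = 160.21°  ·
  (0,2): δ = 117.93°  ·
  (0,3): δ = 50.50°  ✓
  (0,4): δ = 5.18°  ✓
  (0,5): δ = 117.39°  ·
  (1,2): δ = 137.72°  ·
  (1,3): δ = 70.29°  ·
  (1,4): δ = 24.97°  ✓
  (1,5): δ = 97.60°  ·
  (2,3): δ = 112.56°  ·
  (2,4): δ = 67.25°  ·
  (2,5): δ = 55.32°  ✓
  (3,4): δ = 134.68°  ·
  (3,5): δ = 12.11°  ✓
  (4,5): δ = 57.43°  ✓
antipodal pairs: 6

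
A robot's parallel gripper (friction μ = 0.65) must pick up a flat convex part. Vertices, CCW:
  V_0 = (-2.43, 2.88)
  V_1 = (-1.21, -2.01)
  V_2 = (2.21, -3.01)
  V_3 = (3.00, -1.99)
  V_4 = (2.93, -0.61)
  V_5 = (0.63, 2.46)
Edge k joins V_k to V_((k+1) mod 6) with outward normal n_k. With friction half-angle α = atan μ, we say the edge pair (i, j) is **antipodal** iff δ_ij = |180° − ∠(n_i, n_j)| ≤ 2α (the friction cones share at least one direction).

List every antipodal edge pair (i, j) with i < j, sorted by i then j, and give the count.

count = 6; pairs: (0,2), (0,3), (0,4), (1,4), (1,5), (2,5)

α = atan 0.65 = 33.02°;  2α = 66.05°
n_0 = (-0.9703, -0.2421)
n_1 = (-0.2806, -0.9598)
n_2 = (+0.7906, -0.6123)
n_3 = (+0.9987, +0.0507)
n_4 = (+0.8003, +0.5996)
n_5 = (+0.1360, +0.9907)
  (0,1): δ = 120.31°  ·
  (0,2): δ = 51.77°  ✓
  (0,3): δ = 11.10°  ✓
  (0,4): δ = 22.83°  ✓
  (0,5): δ = 68.18°  ·
  (1,2): δ = 111.46°  ·
  (1,3): δ = 70.80°  ·
  (1,4): δ = 36.86°  ✓
  (1,5): δ = 8.48°  ✓
  (2,3): δ = 139.34°  ·
  (2,4): δ = 105.40°  ·
  (2,5): δ = 60.06°  ✓
  (3,4): δ = 146.06°  ·
  (3,5): δ = 100.72°  ·
  (4,5): δ = 134.66°  ·
antipodal pairs: 6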